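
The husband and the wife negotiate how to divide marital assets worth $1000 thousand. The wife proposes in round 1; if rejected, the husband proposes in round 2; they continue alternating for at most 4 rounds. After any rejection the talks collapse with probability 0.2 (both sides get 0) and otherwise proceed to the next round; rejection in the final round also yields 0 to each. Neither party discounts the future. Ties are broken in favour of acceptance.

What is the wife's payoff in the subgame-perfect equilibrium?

By backward induction:
Round 4 (the husband proposes): the wife will accept anything ≥ 0, so the husband offers 0 and keeps 1000.
Round 3 (the wife proposes): rejecting gives the husband an expected 0.8 × 1000 = 800; the wife offers that and keeps 200.
Round 2 (the husband proposes): rejecting gives the wife an expected 0.8 × 200 = 160; the husband offers that and keeps 840.
Round 1 (the wife proposes): rejecting gives the husband an expected 0.8 × 840 = 672. The wife offers 672 and keeps 1000 − 672 = 328.

328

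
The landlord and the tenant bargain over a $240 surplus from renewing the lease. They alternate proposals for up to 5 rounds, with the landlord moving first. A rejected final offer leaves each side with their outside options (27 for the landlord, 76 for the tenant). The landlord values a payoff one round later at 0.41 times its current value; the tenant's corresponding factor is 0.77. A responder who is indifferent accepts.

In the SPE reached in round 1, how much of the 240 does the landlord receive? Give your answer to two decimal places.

Round 5 (the landlord proposes): the tenant gets 76 if talks fail, so the landlord offers 76 and keeps 164.
Round 4 (the tenant proposes): the landlord can get 164 next round, worth 0.41 × 164 = 67.24 now. The tenant offers 67.24 and keeps 240 − 67.24 = 172.76.
Round 3 (the landlord proposes): the tenant can get 172.76 next round, worth 0.77 × 172.76 = 133.0252 now, so the landlord offers 133.0252, keeping 106.9748.
Round 2 (the tenant proposes): the landlord can get 106.9748 next round, worth 0.41 × 106.9748 = 43.859668 now, so the tenant offers 43.859668, keeping 196.140332.
Round 1 (the landlord proposes): the tenant can get 196.140332 next round, worth 0.77 × 196.140332 = 151.02805564 now; the landlord offers that and keeps 88.97194436.

88.97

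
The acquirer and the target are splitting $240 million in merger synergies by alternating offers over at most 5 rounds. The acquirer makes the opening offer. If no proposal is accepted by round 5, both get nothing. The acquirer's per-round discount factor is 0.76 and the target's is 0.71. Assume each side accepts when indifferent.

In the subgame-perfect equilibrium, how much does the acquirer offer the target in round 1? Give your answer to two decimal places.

Round 5 (the acquirer proposes): rejection yields 0 for the target; the acquirer offers 0 and keeps 240.
Round 4 (the target proposes): the acquirer can get 240 next round, worth 0.76 × 240 = 182.4 now, so the target offers 182.4, keeping 57.6.
Round 3 (the acquirer proposes): the target can get 57.6 next round, worth 0.71 × 57.6 = 40.896 now. The acquirer offers 40.896 and keeps 240 − 40.896 = 199.104.
Round 2 (the target proposes): the acquirer can get 199.104 next round, worth 0.76 × 199.104 = 151.31904 now. The target offers 151.31904 and keeps 240 − 151.31904 = 88.68096.
Round 1 (the acquirer proposes): the target can get 88.68096 next round, worth 0.71 × 88.68096 = 62.9634816 now, so the acquirer offers 62.9634816, keeping 177.0365184.

62.96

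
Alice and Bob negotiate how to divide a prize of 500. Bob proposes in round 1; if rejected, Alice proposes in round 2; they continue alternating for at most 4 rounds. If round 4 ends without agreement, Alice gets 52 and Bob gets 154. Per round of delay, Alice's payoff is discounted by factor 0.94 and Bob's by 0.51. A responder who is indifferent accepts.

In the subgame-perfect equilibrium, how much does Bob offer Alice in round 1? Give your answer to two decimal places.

Solve by backward induction from round 4.
Round 4 (Alice proposes): Bob gets 154 if talks fail, so Alice offers 154 and keeps 346.
Round 3 (Bob proposes): Alice can get 346 next round, worth 0.94 × 346 = 325.24 now, so Bob offers 325.24, keeping 174.76.
Round 2 (Alice proposes): Bob can get 174.76 next round, worth 0.51 × 174.76 = 89.1276 now; Alice offers that and keeps 410.8724.
Round 1 (Bob proposes): Alice can get 410.8724 next round, worth 0.94 × 410.8724 = 386.220056 now. Bob offers 386.220056 and keeps 500 − 386.220056 = 113.779944.

386.22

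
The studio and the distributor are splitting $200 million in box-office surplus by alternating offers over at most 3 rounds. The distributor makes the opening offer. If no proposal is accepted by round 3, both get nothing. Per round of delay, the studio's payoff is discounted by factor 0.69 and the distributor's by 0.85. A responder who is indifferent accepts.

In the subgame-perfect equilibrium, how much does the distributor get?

By backward induction:
Round 3 (the distributor proposes): rejection yields 0 for the studio; the distributor offers 0 and keeps 200.
Round 2 (the studio proposes): the distributor can get 200 next round, worth 0.85 × 200 = 170 now, so the studio offers 170, keeping 30.
Round 1 (the distributor proposes): the studio can get 30 next round, worth 0.69 × 30 = 20.7 now; the distributor offers that and keeps 179.3.

179.3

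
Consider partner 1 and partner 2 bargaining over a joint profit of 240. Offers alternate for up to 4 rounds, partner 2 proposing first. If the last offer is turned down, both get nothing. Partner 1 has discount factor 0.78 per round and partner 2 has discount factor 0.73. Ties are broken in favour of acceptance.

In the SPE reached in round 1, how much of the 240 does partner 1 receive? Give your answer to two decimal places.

Round 4 (partner 1 proposes): partner 2 will accept anything ≥ 0, so partner 1 offers 0 and keeps 240.
Round 3 (partner 2 proposes): partner 1 can get 240 next round, worth 0.78 × 240 = 187.2 now, so partner 2 offers 187.2, keeping 52.8.
Round 2 (partner 1 proposes): partner 2 can get 52.8 next round, worth 0.73 × 52.8 = 38.544 now; partner 1 offers that and keeps 201.456.
Round 1 (partner 2 proposes): partner 1 can get 201.456 next round, worth 0.78 × 201.456 = 157.13568 now, so partner 2 offers 157.13568, keeping 82.86432.

157.14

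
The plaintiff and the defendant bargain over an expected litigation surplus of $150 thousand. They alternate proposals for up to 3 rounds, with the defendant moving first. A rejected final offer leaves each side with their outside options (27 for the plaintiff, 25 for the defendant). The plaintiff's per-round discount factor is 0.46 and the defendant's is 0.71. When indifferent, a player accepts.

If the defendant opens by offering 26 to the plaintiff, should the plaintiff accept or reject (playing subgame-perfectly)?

Reject

Round 3 (the defendant proposes): the plaintiff gets 27 if talks fail, so the defendant offers 27 and keeps 123.
Round 2 (the plaintiff proposes): the defendant can get 123 next round, worth 0.71 × 123 = 87.33 now. The plaintiff offers 87.33 and keeps 150 − 87.33 = 62.67.
So by rejecting in round 1, the plaintiff gets 62.67 next round, worth 0.46 × 62.67 = 28.8282 now.
Offer 26 < 28.8282, so the plaintiff rejects.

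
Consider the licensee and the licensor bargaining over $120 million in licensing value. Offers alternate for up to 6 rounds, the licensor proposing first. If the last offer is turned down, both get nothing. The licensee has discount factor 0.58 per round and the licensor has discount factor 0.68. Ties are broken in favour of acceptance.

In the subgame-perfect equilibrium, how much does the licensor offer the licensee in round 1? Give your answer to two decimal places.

41.88

Round 6 (the licensee proposes): the licensor will accept anything ≥ 0, so the licensee offers 0 and keeps 120.
Round 5 (the licensor proposes): the licensee can get 120 next round, worth 0.58 × 120 = 69.6 now; the licensor offers that and keeps 50.4.
Round 4 (the licensee proposes): the licensor can get 50.4 next round, worth 0.68 × 50.4 = 34.272 now. The licensee offers 34.272 and keeps 120 − 34.272 = 85.728.
Round 3 (the licensor proposes): the licensee can get 85.728 next round, worth 0.58 × 85.728 = 49.72224 now, so the licensor offers 49.72224, keeping 70.27776.
Round 2 (the licensee proposes): the licensor can get 70.27776 next round, worth 0.68 × 70.27776 = 47.7888768 now; the licensee offers that and keeps 72.2111232.
Round 1 (the licensor proposes): the licensee can get 72.2111232 next round, worth 0.58 × 72.2111232 = 41.882451456 now; the licensor offers that and keeps 78.117548544.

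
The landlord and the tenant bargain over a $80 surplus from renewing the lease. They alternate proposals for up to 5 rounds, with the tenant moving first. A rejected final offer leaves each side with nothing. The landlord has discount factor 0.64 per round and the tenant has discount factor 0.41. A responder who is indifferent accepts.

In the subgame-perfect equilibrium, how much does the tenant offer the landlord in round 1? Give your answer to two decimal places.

38.13

Round 5 (the tenant proposes): rejection yields 0 for the landlord; the tenant offers 0 and keeps 80.
Round 4 (the landlord proposes): the tenant can get 80 next round, worth 0.41 × 80 = 32.8 now, so the landlord offers 32.8, keeping 47.2.
Round 3 (the tenant proposes): the landlord can get 47.2 next round, worth 0.64 × 47.2 = 30.208 now, so the tenant offers 30.208, keeping 49.792.
Round 2 (the landlord proposes): the tenant can get 49.792 next round, worth 0.41 × 49.792 = 20.41472 now, so the landlord offers 20.41472, keeping 59.58528.
Round 1 (the tenant proposes): the landlord can get 59.58528 next round, worth 0.64 × 59.58528 = 38.1345792 now, so the tenant offers 38.1345792, keeping 41.8654208.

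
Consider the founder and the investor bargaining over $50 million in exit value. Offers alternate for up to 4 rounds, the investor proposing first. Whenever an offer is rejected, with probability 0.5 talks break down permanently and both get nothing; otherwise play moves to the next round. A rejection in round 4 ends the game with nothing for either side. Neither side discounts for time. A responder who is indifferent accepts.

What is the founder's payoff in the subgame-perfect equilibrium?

18.75

Round 4 (the founder proposes): the investor will accept anything ≥ 0, so the founder offers 0 and keeps 50.
Round 3 (the investor proposes): rejecting gives the founder an expected 0.5 × 50 = 25; the investor offers that and keeps 25.
Round 2 (the founder proposes): rejecting gives the investor an expected 0.5 × 25 = 12.5. The founder offers 12.5 and keeps 50 − 12.5 = 37.5.
Round 1 (the investor proposes): rejecting gives the founder an expected 0.5 × 37.5 = 18.75. The investor offers 18.75 and keeps 50 − 18.75 = 31.25.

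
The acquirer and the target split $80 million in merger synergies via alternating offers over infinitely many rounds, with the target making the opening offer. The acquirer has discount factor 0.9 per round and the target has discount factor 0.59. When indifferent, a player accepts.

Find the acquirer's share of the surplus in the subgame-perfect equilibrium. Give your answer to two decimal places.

62.94

When the target proposes, the acquirer accepts any offer worth at least 0.9 times what the acquirer would get by proposing next round; and vice versa.
This gives x = 80 − 0.9y and y = 80 − 0.59x, where x and y are each side's share when it proposes.
Hence (1 − 0.9·0.59)x = 80(1 − 0.9), i.e. 0.469·x = 8.
x ≈ 17.0576; the acquirer's share is 80 − x ≈ 62.9424.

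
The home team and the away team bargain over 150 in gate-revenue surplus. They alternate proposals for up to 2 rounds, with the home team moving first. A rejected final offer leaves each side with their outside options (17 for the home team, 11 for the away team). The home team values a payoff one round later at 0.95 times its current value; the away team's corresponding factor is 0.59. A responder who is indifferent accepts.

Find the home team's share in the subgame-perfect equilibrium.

Work backward from the last round.
Round 2 (the away team proposes): the home team gets 17 if talks fail, so the away team offers 17 and keeps 133.
Round 1 (the home team proposes): the away team can get 133 next round, worth 0.59 × 133 = 78.47 now. The home team offers 78.47 and keeps 150 − 78.47 = 71.53.

71.53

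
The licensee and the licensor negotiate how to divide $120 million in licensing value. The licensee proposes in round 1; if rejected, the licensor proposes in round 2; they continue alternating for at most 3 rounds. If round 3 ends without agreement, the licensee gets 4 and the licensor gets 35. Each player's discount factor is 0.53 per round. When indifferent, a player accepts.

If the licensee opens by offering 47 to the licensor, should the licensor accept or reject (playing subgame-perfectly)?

Accept

Work out the licensor's continuation value if the offer is rejected.
Round 3 (the licensee proposes): the licensor gets 35 if talks fail, so the licensee offers 35 and keeps 85.
Round 2 (the licensor proposes): the licensee can get 85 next round, worth 0.53 × 85 = 45.05 now, so the licensor offers 45.05, keeping 74.95.
So by rejecting in round 1, the licensor gets 74.95 next round, worth 0.53 × 74.95 = 39.7235 now.
Offer 47 ≥ 39.7235, so the licensor accepts.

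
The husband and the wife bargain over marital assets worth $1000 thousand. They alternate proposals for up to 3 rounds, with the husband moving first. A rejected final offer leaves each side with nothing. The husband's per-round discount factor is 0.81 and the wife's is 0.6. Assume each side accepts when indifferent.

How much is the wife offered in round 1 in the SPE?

Round 3 (the husband proposes): rejection yields 0 for the wife; the husband offers 0 and keeps 1000.
Round 2 (the wife proposes): the husband can get 1000 next round, worth 0.81 × 1000 = 810 now. The wife offers 810 and keeps 1000 − 810 = 190.
Round 1 (the husband proposes): the wife can get 190 next round, worth 0.6 × 190 = 114 now; the husband offers that and keeps 886.

114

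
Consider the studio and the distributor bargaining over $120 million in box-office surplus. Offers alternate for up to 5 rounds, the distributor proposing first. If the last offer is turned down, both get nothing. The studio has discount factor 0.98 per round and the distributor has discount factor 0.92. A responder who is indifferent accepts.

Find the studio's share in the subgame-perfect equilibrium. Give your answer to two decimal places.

Work backward from the last round.
Round 5 (the distributor proposes): the studio will accept anything ≥ 0, so the distributor offers 0 and keeps 120.
Round 4 (the studio proposes): the distributor can get 120 next round, worth 0.92 × 120 = 110.4 now, so the studio offers 110.4, keeping 9.6.
Round 3 (the distributor proposes): the studio can get 9.6 next round, worth 0.98 × 9.6 = 9.408 now; the distributor offers that and keeps 110.592.
Round 2 (the studio proposes): the distributor can get 110.592 next round, worth 0.92 × 110.592 = 101.74464 now, so the studio offers 101.74464, keeping 18.25536.
Round 1 (the distributor proposes): the studio can get 18.25536 next round, worth 0.98 × 18.25536 = 17.8902528 now, so the distributor offers 17.8902528, keeping 102.1097472.

17.89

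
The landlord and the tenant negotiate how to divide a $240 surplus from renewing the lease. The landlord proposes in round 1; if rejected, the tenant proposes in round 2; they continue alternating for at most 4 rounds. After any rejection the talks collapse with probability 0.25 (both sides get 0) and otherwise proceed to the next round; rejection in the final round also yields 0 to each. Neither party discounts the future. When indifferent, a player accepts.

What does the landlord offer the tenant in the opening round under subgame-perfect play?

146.25

By backward induction:
Round 4 (the tenant proposes): rejection yields 0 for the landlord; the tenant offers 0 and keeps 240.
Round 3 (the landlord proposes): rejecting gives the tenant an expected 0.75 × 240 = 180. The landlord offers 180 and keeps 240 − 180 = 60.
Round 2 (the tenant proposes): rejecting gives the landlord an expected 0.75 × 60 = 45, so the tenant offers 45, keeping 195.
Round 1 (the landlord proposes): rejecting gives the tenant an expected 0.75 × 195 = 146.25; the landlord offers that and keeps 93.75.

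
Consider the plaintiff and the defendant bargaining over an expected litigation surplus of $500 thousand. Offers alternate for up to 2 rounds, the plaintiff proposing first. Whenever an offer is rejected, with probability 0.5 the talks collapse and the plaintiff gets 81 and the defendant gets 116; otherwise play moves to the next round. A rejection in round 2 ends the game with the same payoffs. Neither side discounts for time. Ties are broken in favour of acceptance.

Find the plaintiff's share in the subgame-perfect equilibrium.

232.5

Round 2 (the defendant proposes): the plaintiff gets 81 if talks fail, so the defendant offers 81 and keeps 419.
Round 1 (the plaintiff proposes): rejecting gives the defendant an expected 0.5 × 419 + 0.5 × 116 = 267.5. The plaintiff offers 267.5 and keeps 500 − 267.5 = 232.5.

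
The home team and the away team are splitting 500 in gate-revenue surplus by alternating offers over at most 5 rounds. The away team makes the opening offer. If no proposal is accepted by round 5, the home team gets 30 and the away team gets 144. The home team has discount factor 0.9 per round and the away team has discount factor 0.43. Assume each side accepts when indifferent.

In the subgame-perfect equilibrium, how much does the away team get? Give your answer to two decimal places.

Round 5 (the away team proposes): the home team gets 30 if talks fail, so the away team offers 30 and keeps 470.
Round 4 (the home team proposes): the away team can get 470 next round, worth 0.43 × 470 = 202.1 now. The home team offers 202.1 and keeps 500 − 202.1 = 297.9.
Round 3 (the away team proposes): the home team can get 297.9 next round, worth 0.9 × 297.9 = 268.11 now; the away team offers that and keeps 231.89.
Round 2 (the home team proposes): the away team can get 231.89 next round, worth 0.43 × 231.89 = 99.7127 now, so the home team offers 99.7127, keeping 400.2873.
Round 1 (the away team proposes): the home team can get 400.2873 next round, worth 0.9 × 400.2873 = 360.25857 now; the away team offers that and keeps 139.74143.

139.74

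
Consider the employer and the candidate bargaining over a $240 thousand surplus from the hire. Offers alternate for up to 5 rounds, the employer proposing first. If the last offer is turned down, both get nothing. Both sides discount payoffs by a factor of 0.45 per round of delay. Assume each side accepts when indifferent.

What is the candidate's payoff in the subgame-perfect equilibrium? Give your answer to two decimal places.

By backward induction:
Round 5 (the employer proposes): the candidate will accept anything ≥ 0, so the employer offers 0 and keeps 240.
Round 4 (the candidate proposes): the employer can get 240 next round, worth 0.45 × 240 = 108 now; the candidate offers that and keeps 132.
Round 3 (the employer proposes): the candidate can get 132 next round, worth 0.45 × 132 = 59.4 now, so the employer offers 59.4, keeping 180.6.
Round 2 (the candidate proposes): the employer can get 180.6 next round, worth 0.45 × 180.6 = 81.27 now, so the candidate offers 81.27, keeping 158.73.
Round 1 (the employer proposes): the candidate can get 158.73 next round, worth 0.45 × 158.73 = 71.4285 now, so the employer offers 71.4285, keeping 168.5715.

71.43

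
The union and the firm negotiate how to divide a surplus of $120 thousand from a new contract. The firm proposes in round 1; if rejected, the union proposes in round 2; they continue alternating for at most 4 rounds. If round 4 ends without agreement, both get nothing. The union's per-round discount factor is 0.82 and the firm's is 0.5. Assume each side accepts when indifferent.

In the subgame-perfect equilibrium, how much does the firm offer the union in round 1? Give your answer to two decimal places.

By backward induction:
Round 4 (the union proposes): rejection yields 0 for the firm; the union offers 0 and keeps 120.
Round 3 (the firm proposes): the union can get 120 next round, worth 0.82 × 120 = 98.4 now, so the firm offers 98.4, keeping 21.6.
Round 2 (the union proposes): the firm can get 21.6 next round, worth 0.5 × 21.6 = 10.8 now. The union offers 10.8 and keeps 120 − 10.8 = 109.2.
Round 1 (the firm proposes): the union can get 109.2 next round, worth 0.82 × 109.2 = 89.544 now, so the firm offers 89.544, keeping 30.456.

89.54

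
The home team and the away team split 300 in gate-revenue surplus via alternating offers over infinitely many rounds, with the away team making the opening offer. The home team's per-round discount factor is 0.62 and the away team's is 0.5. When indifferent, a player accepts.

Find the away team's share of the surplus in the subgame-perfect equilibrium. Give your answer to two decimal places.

Let x be the away team's share when the away team proposes and y be the home team's share when the home team proposes.
The home team accepts iff offered ≥ 0.62·y, so x = 300 − 0.62y. Symmetrically y = 300 − 0.5x.
Substituting: x = 300 − 0.62(300 − 0.5x), giving x(1 − 0.5·0.62) = 300(1 − 0.62).
So x = 300 × 0.38 / 0.69 ≈ 165.2174, and the home team receives 300 − x ≈ 134.7826.

165.22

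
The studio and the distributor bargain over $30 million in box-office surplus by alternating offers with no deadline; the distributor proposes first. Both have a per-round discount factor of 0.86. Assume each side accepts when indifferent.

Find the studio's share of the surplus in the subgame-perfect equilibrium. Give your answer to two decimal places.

In a stationary SPE each proposer offers the other exactly their discounted continuation value.
If the distributor keeps x when proposing and the studio keeps y when proposing, then x = 30 − 0.86y and y = 30 − 0.86x.
Solving: x = 30(1 − 0.86) / (1 − 0.86·0.86) = 4.2 / 0.2604 ≈ 16.1290.
The studio gets 30 − 16.1290 ≈ 13.8710.

13.87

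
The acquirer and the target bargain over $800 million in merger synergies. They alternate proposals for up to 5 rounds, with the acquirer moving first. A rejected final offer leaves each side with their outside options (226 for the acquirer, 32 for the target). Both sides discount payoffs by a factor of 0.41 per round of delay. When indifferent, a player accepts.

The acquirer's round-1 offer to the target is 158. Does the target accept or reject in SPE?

Reject

Work out the target's continuation value if the offer is rejected.
Round 5 (the acquirer proposes): the target gets 32 if talks fail, so the acquirer offers 32 and keeps 768.
Round 4 (the target proposes): the acquirer can get 768 next round, worth 0.41 × 768 = 314.88 now, so the target offers 314.88, keeping 485.12.
Round 3 (the acquirer proposes): the target can get 485.12 next round, worth 0.41 × 485.12 = 198.8992 now. The acquirer offers 198.8992 and keeps 800 − 198.8992 = 601.1008.
Round 2 (the target proposes): the acquirer can get 601.1008 next round, worth 0.41 × 601.1008 = 246.451328 now, so the target offers 246.451328, keeping 553.548672.
So by rejecting in round 1, the target gets 553.548672 next round, worth 0.41 × 553.548672 = 226.95495552 now.
Offer 158 < 226.95495552, so the target rejects.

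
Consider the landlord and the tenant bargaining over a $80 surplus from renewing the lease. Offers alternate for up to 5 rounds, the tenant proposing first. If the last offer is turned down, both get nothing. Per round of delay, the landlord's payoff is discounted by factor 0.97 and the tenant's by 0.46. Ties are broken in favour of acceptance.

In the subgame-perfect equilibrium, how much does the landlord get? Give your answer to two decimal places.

Round 5 (the tenant proposes): rejection yields 0 for the landlord; the tenant offers 0 and keeps 80.
Round 4 (the landlord proposes): the tenant can get 80 next round, worth 0.46 × 80 = 36.8 now, so the landlord offers 36.8, keeping 43.2.
Round 3 (the tenant proposes): the landlord can get 43.2 next round, worth 0.97 × 43.2 = 41.904 now; the tenant offers that and keeps 38.096.
Round 2 (the landlord proposes): the tenant can get 38.096 next round, worth 0.46 × 38.096 = 17.52416 now; the landlord offers that and keeps 62.47584.
Round 1 (the tenant proposes): the landlord can get 62.47584 next round, worth 0.97 × 62.47584 = 60.6015648 now. The tenant offers 60.6015648 and keeps 80 − 60.6015648 = 19.3984352.

60.60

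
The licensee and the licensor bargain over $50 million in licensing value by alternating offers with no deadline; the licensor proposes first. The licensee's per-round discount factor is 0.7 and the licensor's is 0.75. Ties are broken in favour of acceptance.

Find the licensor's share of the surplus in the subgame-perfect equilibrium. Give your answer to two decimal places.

When the licensor proposes, the licensee accepts any offer worth at least 0.7 times what the licensee would get by proposing next round; and vice versa.
This gives x = 50 − 0.7y and y = 50 − 0.75x, where x and y are each side's share when it proposes.
Hence (1 − 0.7·0.75)x = 50(1 − 0.7), i.e. 0.475·x = 15.
x ≈ 31.5789; the licensee's share is 50 − x ≈ 18.4211.

31.58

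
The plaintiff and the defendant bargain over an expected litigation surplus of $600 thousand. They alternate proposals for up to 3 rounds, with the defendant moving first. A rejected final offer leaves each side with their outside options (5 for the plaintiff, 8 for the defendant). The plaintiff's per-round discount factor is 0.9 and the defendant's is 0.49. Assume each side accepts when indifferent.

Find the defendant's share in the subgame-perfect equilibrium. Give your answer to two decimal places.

322.40

Work backward from the last round.
Round 3 (the defendant proposes): the plaintiff gets 5 if talks fail, so the defendant offers 5 and keeps 595.
Round 2 (the plaintiff proposes): the defendant can get 595 next round, worth 0.49 × 595 = 291.55 now, so the plaintiff offers 291.55, keeping 308.45.
Round 1 (the defendant proposes): the plaintiff can get 308.45 next round, worth 0.9 × 308.45 = 277.605 now, so the defendant offers 277.605, keeping 322.395.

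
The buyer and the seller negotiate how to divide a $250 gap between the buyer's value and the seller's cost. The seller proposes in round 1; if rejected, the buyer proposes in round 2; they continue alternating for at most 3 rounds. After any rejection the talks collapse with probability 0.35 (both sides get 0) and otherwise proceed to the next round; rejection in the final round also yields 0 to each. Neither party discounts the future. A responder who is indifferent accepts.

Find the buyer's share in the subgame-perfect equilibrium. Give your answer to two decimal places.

56.88

Round 3 (the seller proposes): rejection yields 0 for the buyer; the seller offers 0 and keeps 250.
Round 2 (the buyer proposes): rejecting gives the seller an expected 0.65 × 250 = 162.5, so the buyer offers 162.5, keeping 87.5.
Round 1 (the seller proposes): rejecting gives the buyer an expected 0.65 × 87.5 = 56.875. The seller offers 56.875 and keeps 250 − 56.875 = 193.125.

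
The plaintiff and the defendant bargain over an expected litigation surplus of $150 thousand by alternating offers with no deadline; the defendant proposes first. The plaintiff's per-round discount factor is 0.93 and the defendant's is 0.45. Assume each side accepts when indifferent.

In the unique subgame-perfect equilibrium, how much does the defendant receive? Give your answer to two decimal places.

Let x be the defendant's share when the defendant proposes and y be the plaintiff's share when the plaintiff proposes.
The plaintiff accepts iff offered ≥ 0.93·y, so x = 150 − 0.93y. Symmetrically y = 150 − 0.45x.
Substituting: x = 150 − 0.93(150 − 0.45x), giving x(1 − 0.45·0.93) = 150(1 − 0.93).
So x = 150 × 0.07 / 0.5815 ≈ 18.0567, and the plaintiff receives 150 − x ≈ 131.9433.

18.06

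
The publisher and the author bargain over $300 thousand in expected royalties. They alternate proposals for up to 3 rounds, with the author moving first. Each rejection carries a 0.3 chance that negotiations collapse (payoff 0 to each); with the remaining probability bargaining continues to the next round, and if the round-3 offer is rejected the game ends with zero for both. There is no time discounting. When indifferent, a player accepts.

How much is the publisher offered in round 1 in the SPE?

Round 3 (the author proposes): rejection yields 0 for the publisher; the author offers 0 and keeps 300.
Round 2 (the publisher proposes): rejecting gives the author an expected 0.7 × 300 = 210. The publisher offers 210 and keeps 300 − 210 = 90.
Round 1 (the author proposes): rejecting gives the publisher an expected 0.7 × 90 = 63; the author offers that and keeps 237.

63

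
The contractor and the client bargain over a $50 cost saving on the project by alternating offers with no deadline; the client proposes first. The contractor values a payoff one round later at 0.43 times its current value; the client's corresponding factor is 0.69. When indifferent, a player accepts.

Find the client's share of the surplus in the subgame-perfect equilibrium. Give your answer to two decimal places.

Let x be the client's share when the client proposes and y be the contractor's share when the contractor proposes.
The contractor accepts iff offered ≥ 0.43·y, so x = 50 − 0.43y. Symmetrically y = 50 − 0.69x.
Substituting: x = 50 − 0.43(50 − 0.69x), giving x(1 − 0.69·0.43) = 50(1 − 0.43).
So x = 50 × 0.57 / 0.7033 ≈ 40.5232, and the contractor receives 50 − x ≈ 9.4768.

40.52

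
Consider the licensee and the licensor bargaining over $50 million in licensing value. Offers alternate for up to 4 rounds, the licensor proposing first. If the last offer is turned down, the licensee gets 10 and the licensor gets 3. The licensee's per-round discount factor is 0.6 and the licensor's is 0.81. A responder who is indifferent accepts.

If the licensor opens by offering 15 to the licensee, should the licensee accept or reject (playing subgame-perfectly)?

Round 4 (the licensee proposes): the licensor gets 3 if talks fail, so the licensee offers 3 and keeps 47.
Round 3 (the licensor proposes): the licensee can get 47 next round, worth 0.6 × 47 = 28.2 now, so the licensor offers 28.2, keeping 21.8.
Round 2 (the licensee proposes): the licensor can get 21.8 next round, worth 0.81 × 21.8 = 17.658 now; the licensee offers that and keeps 32.342.
So by rejecting in round 1, the licensee gets 32.342 next round, worth 0.6 × 32.342 = 19.4052 now.
Offer 15 < 19.4052, so the licensee rejects.

Reject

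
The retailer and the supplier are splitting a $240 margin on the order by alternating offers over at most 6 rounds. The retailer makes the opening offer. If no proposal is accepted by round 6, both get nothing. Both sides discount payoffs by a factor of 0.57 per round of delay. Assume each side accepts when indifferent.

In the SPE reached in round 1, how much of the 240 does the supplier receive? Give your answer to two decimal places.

92.38

Round 6 (the supplier proposes): rejection yields 0 for the retailer; the supplier offers 0 and keeps 240.
Round 5 (the retailer proposes): the supplier can get 240 next round, worth 0.57 × 240 = 136.8 now; the retailer offers that and keeps 103.2.
Round 4 (the supplier proposes): the retailer can get 103.2 next round, worth 0.57 × 103.2 = 58.824 now; the supplier offers that and keeps 181.176.
Round 3 (the retailer proposes): the supplier can get 181.176 next round, worth 0.57 × 181.176 = 103.27032 now, so the retailer offers 103.27032, keeping 136.72968.
Round 2 (the supplier proposes): the retailer can get 136.72968 next round, worth 0.57 × 136.72968 = 77.9359176 now. The supplier offers 77.9359176 and keeps 240 − 77.9359176 = 162.0640824.
Round 1 (the retailer proposes): the supplier can get 162.0640824 next round, worth 0.57 × 162.0640824 = 92.376526968 now; the retailer offers that and keeps 147.623473032.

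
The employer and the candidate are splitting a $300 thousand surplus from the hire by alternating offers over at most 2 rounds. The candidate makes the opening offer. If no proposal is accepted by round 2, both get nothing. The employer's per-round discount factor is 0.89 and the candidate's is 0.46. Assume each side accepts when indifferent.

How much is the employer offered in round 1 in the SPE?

267

Round 2 (the employer proposes): the candidate will accept anything ≥ 0, so the employer offers 0 and keeps 300.
Round 1 (the candidate proposes): the employer can get 300 next round, worth 0.89 × 300 = 267 now; the candidate offers that and keeps 33.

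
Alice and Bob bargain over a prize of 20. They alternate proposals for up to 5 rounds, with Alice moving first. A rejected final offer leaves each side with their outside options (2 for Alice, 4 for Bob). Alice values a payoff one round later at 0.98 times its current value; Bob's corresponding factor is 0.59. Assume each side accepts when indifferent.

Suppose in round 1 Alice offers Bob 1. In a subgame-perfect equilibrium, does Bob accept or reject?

Reject

Round 5 (Alice proposes): Bob gets 4 if talks fail, so Alice offers 4 and keeps 16.
Round 4 (Bob proposes): Alice can get 16 next round, worth 0.98 × 16 = 15.68 now; Bob offers that and keeps 4.32.
Round 3 (Alice proposes): Bob can get 4.32 next round, worth 0.59 × 4.32 = 2.5488 now; Alice offers that and keeps 17.4512.
Round 2 (Bob proposes): Alice can get 17.4512 next round, worth 0.98 × 17.4512 = 17.102176 now, so Bob offers 17.102176, keeping 2.897824.
So by rejecting in round 1, Bob gets 2.897824 next round, worth 0.59 × 2.897824 = 1.70971616 now.
Offer 1 < 1.70971616, so Bob rejects.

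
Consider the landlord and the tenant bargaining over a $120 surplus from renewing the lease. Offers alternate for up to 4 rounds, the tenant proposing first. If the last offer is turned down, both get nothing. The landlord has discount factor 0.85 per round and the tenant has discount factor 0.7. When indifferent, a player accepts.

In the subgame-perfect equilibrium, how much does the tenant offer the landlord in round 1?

91.29

By backward induction:
Round 4 (the landlord proposes): the tenant will accept anything ≥ 0, so the landlord offers 0 and keeps 120.
Round 3 (the tenant proposes): the landlord can get 120 next round, worth 0.85 × 120 = 102 now. The tenant offers 102 and keeps 120 − 102 = 18.
Round 2 (the landlord proposes): the tenant can get 18 next round, worth 0.7 × 18 = 12.6 now. The landlord offers 12.6 and keeps 120 − 12.6 = 107.4.
Round 1 (the tenant proposes): the landlord can get 107.4 next round, worth 0.85 × 107.4 = 91.29 now; the tenant offers that and keeps 28.71.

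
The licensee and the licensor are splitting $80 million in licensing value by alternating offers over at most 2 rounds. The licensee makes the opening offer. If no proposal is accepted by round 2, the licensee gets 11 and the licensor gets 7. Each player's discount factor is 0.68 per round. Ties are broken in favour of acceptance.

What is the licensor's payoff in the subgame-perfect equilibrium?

Round 2 (the licensor proposes): the licensee gets 11 if talks fail, so the licensor offers 11 and keeps 69.
Round 1 (the licensee proposes): the licensor can get 69 next round, worth 0.68 × 69 = 46.92 now. The licensee offers 46.92 and keeps 80 − 46.92 = 33.08.

46.92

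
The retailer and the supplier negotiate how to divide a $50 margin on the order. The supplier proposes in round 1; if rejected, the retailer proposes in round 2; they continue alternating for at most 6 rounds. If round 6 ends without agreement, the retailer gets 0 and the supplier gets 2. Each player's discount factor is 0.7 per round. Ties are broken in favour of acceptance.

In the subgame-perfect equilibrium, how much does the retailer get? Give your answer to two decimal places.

By backward induction:
Round 6 (the retailer proposes): the supplier gets 2 if talks fail, so the retailer offers 2 and keeps 48.
Round 5 (the supplier proposes): the retailer can get 48 next round, worth 0.7 × 48 = 33.6 now, so the supplier offers 33.6, keeping 16.4.
Round 4 (the retailer proposes): the supplier can get 16.4 next round, worth 0.7 × 16.4 = 11.48 now; the retailer offers that and keeps 38.52.
Round 3 (the supplier proposes): the retailer can get 38.52 next round, worth 0.7 × 38.52 = 26.964 now; the supplier offers that and keeps 23.036.
Round 2 (the retailer proposes): the supplier can get 23.036 next round, worth 0.7 × 23.036 = 16.1252 now; the retailer offers that and keeps 33.8748.
Round 1 (the supplier proposes): the retailer can get 33.8748 next round, worth 0.7 × 33.8748 = 23.71236 now; the supplier offers that and keeps 26.28764.

23.71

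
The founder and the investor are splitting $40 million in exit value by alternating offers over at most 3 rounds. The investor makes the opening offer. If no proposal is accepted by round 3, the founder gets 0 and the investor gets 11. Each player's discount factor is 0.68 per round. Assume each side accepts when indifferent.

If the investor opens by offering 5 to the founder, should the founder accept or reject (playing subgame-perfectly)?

Reject

Work out the founder's continuation value if the offer is rejected.
Round 3 (the investor proposes): the founder will accept anything ≥ 0, so the investor offers 0 and keeps 40.
Round 2 (the founder proposes): the investor can get 40 next round, worth 0.68 × 40 = 27.2 now. The founder offers 27.2 and keeps 40 − 27.2 = 12.8.
So by rejecting in round 1, the founder gets 12.8 next round, worth 0.68 × 12.8 = 8.704 now.
Offer 5 < 8.704, so the founder rejects.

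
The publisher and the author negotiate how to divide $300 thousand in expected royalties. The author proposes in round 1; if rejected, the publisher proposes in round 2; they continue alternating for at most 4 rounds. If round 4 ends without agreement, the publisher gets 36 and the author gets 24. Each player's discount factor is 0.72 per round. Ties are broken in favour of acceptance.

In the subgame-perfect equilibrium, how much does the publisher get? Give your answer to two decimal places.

163.50

Round 4 (the publisher proposes): the author gets 24 if talks fail, so the publisher offers 24 and keeps 276.
Round 3 (the author proposes): the publisher can get 276 next round, worth 0.72 × 276 = 198.72 now; the author offers that and keeps 101.28.
Round 2 (the publisher proposes): the author can get 101.28 next round, worth 0.72 × 101.28 = 72.9216 now. The publisher offers 72.9216 and keeps 300 − 72.9216 = 227.0784.
Round 1 (the author proposes): the publisher can get 227.0784 next round, worth 0.72 × 227.0784 = 163.496448 now. The author offers 163.496448 and keeps 300 − 163.496448 = 136.503552.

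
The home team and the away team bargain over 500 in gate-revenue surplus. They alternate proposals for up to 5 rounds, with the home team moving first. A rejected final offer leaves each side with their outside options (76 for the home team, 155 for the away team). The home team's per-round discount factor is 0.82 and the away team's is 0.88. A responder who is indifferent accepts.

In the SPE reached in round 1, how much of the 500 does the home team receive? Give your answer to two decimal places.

282.94

Round 5 (the home team proposes): the away team gets 155 if talks fail, so the home team offers 155 and keeps 345.
Round 4 (the away team proposes): the home team can get 345 next round, worth 0.82 × 345 = 282.9 now; the away team offers that and keeps 217.1.
Round 3 (the home team proposes): the away team can get 217.1 next round, worth 0.88 × 217.1 = 191.048 now; the home team offers that and keeps 308.952.
Round 2 (the away team proposes): the home team can get 308.952 next round, worth 0.82 × 308.952 = 253.34064 now, so the away team offers 253.34064, keeping 246.65936.
Round 1 (the home team proposes): the away team can get 246.65936 next round, worth 0.88 × 246.65936 = 217.0602368 now, so the home team offers 217.0602368, keeping 282.9397632.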